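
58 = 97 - 39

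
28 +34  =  62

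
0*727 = 0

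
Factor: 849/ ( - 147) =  - 7^( - 2)*283^1 = - 283/49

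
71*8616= 611736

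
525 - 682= - 157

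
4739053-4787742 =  - 48689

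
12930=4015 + 8915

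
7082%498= 110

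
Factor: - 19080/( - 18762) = 2^2*3^1*5^1*59^(-1 ) = 60/59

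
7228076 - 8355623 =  - 1127547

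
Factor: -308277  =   - 3^2*34253^1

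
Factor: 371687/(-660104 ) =-491/872=   - 2^( - 3)*109^ ( - 1 ) * 491^1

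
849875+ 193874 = 1043749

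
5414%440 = 134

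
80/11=7 + 3/11 = 7.27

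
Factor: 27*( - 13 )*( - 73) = 25623 = 3^3*13^1*73^1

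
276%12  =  0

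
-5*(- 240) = 1200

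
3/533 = 3/533 = 0.01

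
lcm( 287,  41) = 287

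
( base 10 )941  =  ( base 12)665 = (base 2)1110101101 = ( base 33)sh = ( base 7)2513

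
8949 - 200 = 8749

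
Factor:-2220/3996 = - 5/9 =-3^( - 2 )*5^1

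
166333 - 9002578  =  -8836245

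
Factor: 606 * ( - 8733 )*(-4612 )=24407617176 = 2^3*3^2*41^1 * 71^1*101^1*1153^1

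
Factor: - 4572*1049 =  - 2^2*3^2*127^1* 1049^1 = - 4796028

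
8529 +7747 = 16276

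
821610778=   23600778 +798010000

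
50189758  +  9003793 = 59193551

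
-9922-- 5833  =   - 4089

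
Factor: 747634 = 2^1 *157^1 *2381^1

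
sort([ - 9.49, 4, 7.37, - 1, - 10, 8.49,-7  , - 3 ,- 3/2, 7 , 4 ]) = [ - 10,-9.49, - 7, - 3, - 3/2,-1, 4, 4,7, 7.37, 8.49 ] 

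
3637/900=3637/900   =  4.04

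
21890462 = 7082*3091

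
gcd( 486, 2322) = 54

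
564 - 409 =155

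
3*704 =2112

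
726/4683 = 242/1561 = 0.16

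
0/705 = 0 = 0.00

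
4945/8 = 4945/8 = 618.12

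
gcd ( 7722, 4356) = 198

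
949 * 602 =571298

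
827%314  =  199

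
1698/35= 1698/35 = 48.51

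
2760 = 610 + 2150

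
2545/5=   509 = 509.00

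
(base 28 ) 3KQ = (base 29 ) 3E9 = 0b101101111010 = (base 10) 2938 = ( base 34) 2IE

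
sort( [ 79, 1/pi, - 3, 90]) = [-3,  1/pi,  79,90] 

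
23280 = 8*2910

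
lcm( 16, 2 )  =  16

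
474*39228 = 18594072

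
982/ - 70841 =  - 1 + 69859/70841 = - 0.01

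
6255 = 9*695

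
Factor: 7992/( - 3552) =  -9/4 = -  2^( -2 )*3^2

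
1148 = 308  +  840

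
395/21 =18 + 17/21=18.81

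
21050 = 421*50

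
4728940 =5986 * 790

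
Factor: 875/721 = 125/103 = 5^3*103^(  -  1)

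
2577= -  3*( - 859)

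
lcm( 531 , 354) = 1062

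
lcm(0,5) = 0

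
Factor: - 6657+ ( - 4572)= - 3^1 *19^1*197^1 = -11229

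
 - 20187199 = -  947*21317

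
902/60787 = 902/60787=0.01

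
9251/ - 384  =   - 25 +349/384 = - 24.09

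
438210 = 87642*5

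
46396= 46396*1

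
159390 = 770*207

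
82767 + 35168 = 117935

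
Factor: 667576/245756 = 182/67 = 2^1*7^1*13^1*67^ ( - 1 )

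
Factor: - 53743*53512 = -2^3*223^1 * 241^1 * 6689^1 = -2875895416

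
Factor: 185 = 5^1*37^1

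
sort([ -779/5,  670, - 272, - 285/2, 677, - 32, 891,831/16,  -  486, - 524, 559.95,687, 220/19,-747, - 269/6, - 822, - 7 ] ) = [ - 822,  -  747, - 524, - 486,-272, - 779/5, -285/2, - 269/6 , - 32, - 7, 220/19,831/16, 559.95,670, 677, 687, 891 ] 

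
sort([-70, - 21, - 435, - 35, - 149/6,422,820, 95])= [ - 435,-70,-35, -149/6, - 21,95,422 , 820 ] 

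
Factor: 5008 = 2^4*313^1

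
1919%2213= 1919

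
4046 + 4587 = 8633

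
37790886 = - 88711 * ( - 426 )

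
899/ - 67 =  - 14 + 39/67=-13.42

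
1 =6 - 5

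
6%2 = 0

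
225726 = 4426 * 51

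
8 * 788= 6304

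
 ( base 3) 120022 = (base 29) E7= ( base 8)635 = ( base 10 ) 413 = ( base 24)H5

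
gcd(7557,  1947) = 33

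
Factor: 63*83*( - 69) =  - 3^3*7^1*23^1*83^1 = - 360801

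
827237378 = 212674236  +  614563142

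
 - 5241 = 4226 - 9467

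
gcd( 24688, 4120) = 8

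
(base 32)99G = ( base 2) 10010100110000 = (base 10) 9520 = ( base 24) GCG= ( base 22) JEG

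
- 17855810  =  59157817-77013627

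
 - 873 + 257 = -616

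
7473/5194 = 1 + 43/98 = 1.44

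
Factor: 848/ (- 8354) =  - 424/4177 = -  2^3*53^1*4177^(- 1)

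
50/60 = 5/6 = 0.83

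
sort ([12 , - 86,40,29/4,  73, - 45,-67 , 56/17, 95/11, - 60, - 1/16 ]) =[ - 86, - 67,-60, -45, -1/16,56/17,29/4, 95/11,12,  40, 73 ] 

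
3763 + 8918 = 12681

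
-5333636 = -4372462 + -961174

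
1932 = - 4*(-483 )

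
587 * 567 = 332829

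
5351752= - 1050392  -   - 6402144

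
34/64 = 17/32 = 0.53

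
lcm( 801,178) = 1602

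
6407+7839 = 14246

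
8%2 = 0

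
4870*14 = 68180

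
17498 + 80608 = 98106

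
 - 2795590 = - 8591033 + 5795443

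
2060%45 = 35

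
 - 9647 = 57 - 9704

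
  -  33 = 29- 62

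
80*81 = 6480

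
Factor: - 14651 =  - 7^2*13^1  *23^1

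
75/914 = 75/914  =  0.08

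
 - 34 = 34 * ( - 1)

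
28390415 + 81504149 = 109894564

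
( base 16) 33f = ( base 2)1100111111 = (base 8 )1477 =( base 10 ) 831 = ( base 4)30333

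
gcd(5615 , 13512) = 1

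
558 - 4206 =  - 3648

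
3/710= 3/710 =0.00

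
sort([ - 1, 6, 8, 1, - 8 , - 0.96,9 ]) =[ - 8,-1 , - 0.96, 1, 6 , 8,9] 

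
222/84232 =111/42116 = 0.00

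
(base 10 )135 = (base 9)160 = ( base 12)B3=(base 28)4N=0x87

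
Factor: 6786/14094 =13/27  =  3^( - 3)*13^1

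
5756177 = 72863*79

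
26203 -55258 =-29055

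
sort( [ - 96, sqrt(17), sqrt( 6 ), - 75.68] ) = [ - 96, - 75.68, sqrt( 6 ), sqrt( 17)]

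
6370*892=5682040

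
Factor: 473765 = 5^1*19^1*4987^1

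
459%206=47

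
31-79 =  - 48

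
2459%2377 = 82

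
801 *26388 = 21136788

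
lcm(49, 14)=98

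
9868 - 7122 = 2746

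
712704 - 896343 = -183639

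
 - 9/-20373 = 3/6791=0.00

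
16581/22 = 16581/22= 753.68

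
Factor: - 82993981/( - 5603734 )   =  2^( - 1)*7^1*139^1 * 457^( - 1)*6131^ (  -  1 ) * 85297^1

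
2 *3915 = 7830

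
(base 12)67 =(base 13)61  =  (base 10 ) 79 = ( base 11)72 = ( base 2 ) 1001111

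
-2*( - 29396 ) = 58792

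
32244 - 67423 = - 35179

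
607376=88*6902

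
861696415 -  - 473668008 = 1335364423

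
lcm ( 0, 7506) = 0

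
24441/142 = 24441/142 = 172.12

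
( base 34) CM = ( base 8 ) 656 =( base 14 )22a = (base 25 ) H5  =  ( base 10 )430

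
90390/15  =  6026 =6026.00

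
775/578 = 775/578 = 1.34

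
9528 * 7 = 66696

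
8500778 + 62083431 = 70584209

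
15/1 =15 = 15.00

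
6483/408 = 2161/136 = 15.89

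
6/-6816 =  - 1/1136 = -  0.00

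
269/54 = 269/54 = 4.98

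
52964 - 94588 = -41624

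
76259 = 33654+42605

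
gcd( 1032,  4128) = 1032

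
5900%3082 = 2818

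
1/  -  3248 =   -  1 + 3247/3248 = - 0.00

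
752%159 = 116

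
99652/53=99652/53  =  1880.23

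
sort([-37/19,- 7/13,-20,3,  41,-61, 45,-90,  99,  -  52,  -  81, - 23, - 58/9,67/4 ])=[-90,-81, - 61, - 52, - 23, - 20,-58/9, - 37/19, - 7/13 , 3,67/4 , 41,45, 99 ]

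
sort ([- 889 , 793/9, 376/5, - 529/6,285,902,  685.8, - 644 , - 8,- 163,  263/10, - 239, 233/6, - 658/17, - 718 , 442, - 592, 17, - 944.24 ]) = [ - 944.24, -889,-718,- 644, - 592, - 239, - 163, - 529/6, - 658/17, - 8  ,  17, 263/10,  233/6, 376/5,793/9,285, 442, 685.8, 902 ]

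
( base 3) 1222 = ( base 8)65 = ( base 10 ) 53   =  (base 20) 2D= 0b110101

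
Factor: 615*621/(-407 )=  - 381915/407=- 3^4*5^1 * 11^( - 1)*23^1 *37^( - 1)*41^1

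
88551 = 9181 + 79370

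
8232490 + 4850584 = 13083074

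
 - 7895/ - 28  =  281 + 27/28 = 281.96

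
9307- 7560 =1747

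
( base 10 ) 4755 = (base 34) 43T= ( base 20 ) BHF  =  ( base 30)58f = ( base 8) 11223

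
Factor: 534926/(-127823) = -2^1*7^1*17^(-1 )*19^1*73^( - 1 )*103^( - 1) * 2011^1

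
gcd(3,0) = 3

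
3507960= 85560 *41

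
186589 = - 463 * ( - 403 )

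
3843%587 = 321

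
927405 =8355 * 111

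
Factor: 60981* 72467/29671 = 3^1*20327^1*29671^( - 1 )*72467^1 = 4419110127/29671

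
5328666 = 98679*54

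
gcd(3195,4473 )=639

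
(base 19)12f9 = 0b1111011000011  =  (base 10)7875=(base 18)1659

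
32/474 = 16/237 = 0.07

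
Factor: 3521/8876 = 2^( - 2) * 317^( - 1 )*503^1 = 503/1268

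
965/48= 20 + 5/48= 20.10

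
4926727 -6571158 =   -  1644431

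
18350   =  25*734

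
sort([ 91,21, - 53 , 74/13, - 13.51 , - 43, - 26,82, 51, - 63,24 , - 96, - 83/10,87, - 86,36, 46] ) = [ - 96, - 86, - 63, - 53, -43, - 26,  -  13.51, - 83/10,  74/13, 21, 24,  36, 46, 51, 82,87,91] 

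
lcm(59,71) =4189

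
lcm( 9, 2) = 18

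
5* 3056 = 15280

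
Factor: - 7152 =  - 2^4*3^1* 149^1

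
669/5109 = 223/1703  =  0.13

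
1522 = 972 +550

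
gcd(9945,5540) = 5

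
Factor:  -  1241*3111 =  - 3860751 = - 3^1*17^2*61^1*73^1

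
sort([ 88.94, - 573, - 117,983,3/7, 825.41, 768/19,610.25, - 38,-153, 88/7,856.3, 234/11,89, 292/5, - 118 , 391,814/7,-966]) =[ - 966, - 573, - 153, - 118 , - 117, - 38,  3/7, 88/7,234/11,768/19, 292/5,88.94,89, 814/7,391 , 610.25, 825.41,856.3,983]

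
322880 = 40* 8072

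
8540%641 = 207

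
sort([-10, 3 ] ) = [  -  10, 3] 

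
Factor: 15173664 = 2^5*3^1*11^1* 14369^1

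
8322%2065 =62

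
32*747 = 23904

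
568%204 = 160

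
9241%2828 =757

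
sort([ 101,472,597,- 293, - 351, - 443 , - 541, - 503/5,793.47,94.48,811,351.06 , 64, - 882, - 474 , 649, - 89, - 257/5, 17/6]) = [ - 882,-541, - 474, - 443,- 351,-293,-503/5, - 89, - 257/5, 17/6, 64,94.48,101 , 351.06,  472  ,  597,649,793.47,811 ]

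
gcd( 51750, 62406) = 18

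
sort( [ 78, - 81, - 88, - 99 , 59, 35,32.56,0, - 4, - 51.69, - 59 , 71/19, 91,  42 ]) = [ - 99, - 88, - 81,- 59, - 51.69 , - 4, 0, 71/19,32.56,35 , 42, 59,78,91] 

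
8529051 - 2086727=6442324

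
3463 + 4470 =7933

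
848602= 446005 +402597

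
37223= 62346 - 25123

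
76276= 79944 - 3668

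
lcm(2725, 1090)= 5450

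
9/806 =9/806  =  0.01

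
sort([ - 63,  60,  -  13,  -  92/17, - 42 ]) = [ - 63, - 42,-13, - 92/17,  60 ]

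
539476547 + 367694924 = 907171471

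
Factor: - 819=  - 3^2*7^1*13^1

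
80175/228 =26725/76 = 351.64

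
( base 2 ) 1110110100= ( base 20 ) 278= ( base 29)13K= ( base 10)948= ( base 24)1FC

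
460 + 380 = 840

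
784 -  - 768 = 1552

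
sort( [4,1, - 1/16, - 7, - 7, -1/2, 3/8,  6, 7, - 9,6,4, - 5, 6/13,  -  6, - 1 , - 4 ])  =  [ - 9,-7  , -7, -6, - 5 ,-4, - 1, - 1/2 ,  -  1/16, 3/8,6/13, 1, 4, 4, 6,6, 7 ] 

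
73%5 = 3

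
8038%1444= 818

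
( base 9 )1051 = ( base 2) 1100000111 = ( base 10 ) 775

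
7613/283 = 7613/283 = 26.90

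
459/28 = 16 + 11/28 = 16.39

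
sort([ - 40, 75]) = [ - 40, 75]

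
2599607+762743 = 3362350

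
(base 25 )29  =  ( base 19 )32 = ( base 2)111011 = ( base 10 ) 59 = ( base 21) 2h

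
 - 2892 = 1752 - 4644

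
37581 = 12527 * 3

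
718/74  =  9 + 26/37  =  9.70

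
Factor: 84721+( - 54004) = 3^2* 3413^1 =30717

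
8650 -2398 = 6252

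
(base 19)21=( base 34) 15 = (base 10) 39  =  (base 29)1A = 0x27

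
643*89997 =57868071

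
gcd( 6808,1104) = 184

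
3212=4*803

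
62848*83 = 5216384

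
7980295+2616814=10597109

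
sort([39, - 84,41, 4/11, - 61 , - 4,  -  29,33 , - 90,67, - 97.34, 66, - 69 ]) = [ - 97.34, - 90, - 84, - 69, - 61, - 29, - 4,4/11, 33, 39, 41, 66, 67] 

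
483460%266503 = 216957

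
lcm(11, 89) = 979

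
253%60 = 13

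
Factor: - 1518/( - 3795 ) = 2/5 = 2^1*5^(-1)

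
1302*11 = 14322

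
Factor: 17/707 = 7^( - 1)*17^1*101^( - 1)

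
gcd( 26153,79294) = 1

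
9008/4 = 2252 = 2252.00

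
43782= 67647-23865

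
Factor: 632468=2^2*17^1*71^1*131^1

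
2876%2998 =2876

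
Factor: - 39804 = -2^2*3^1  *  31^1*107^1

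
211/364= 211/364 = 0.58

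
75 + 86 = 161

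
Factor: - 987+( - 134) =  - 19^1 * 59^1 = -1121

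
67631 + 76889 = 144520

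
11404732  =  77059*148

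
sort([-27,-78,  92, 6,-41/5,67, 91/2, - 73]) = [ - 78, - 73, - 27, - 41/5,6,91/2,67,92]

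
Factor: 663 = 3^1*13^1*17^1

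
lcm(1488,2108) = 25296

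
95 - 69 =26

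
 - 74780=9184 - 83964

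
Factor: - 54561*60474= - 2^1*3^2*13^1*1399^1*10079^1 = -3299521914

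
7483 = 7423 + 60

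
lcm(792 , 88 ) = 792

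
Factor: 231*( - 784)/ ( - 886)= 90552/443= 2^3*3^1 * 7^3*11^1*443^(-1 )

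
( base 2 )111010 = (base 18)34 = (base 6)134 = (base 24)2A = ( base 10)58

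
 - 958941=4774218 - 5733159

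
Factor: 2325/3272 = 2^( - 3) *3^1*5^2* 31^1 *409^( - 1)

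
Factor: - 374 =-2^1*11^1*17^1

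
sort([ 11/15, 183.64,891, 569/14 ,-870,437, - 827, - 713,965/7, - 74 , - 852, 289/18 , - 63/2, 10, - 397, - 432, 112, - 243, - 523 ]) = [ - 870, - 852, - 827, - 713, - 523,-432,-397,-243  ,-74, -63/2,11/15,10, 289/18,  569/14,112,965/7, 183.64,437,  891]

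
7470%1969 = 1563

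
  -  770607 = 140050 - 910657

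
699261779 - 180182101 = 519079678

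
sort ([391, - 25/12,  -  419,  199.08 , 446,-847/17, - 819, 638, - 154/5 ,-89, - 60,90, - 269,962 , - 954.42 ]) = [ - 954.42 ,  -  819 , - 419,-269,-89,  -  60,-847/17, - 154/5, - 25/12,  90, 199.08,391,446, 638,962] 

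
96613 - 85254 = 11359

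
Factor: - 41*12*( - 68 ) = 33456=2^4*3^1* 17^1* 41^1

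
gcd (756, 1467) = 9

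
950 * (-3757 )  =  -3569150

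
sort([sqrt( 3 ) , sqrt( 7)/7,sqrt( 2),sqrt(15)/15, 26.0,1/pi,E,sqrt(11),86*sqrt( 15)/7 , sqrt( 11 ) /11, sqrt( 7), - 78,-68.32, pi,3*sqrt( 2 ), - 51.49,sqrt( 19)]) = [-78,  -  68.32 , -51.49,sqrt(15)/15,sqrt( 11)/11,1/pi , sqrt( 7) /7,sqrt(2 ),sqrt( 3), sqrt(7 ), E,pi, sqrt( 11 ), 3 * sqrt( 2),sqrt( 19 ), 26.0,86*sqrt ( 15)/7]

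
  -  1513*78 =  - 118014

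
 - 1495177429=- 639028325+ - 856149104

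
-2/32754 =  - 1/16377 = -0.00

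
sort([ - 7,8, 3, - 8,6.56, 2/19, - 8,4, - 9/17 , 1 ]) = [ - 8, - 8, - 7, - 9/17, 2/19,1,3, 4,6.56, 8]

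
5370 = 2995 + 2375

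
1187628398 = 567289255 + 620339143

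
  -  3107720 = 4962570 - 8070290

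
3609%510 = 39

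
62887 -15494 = 47393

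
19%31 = 19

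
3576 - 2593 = 983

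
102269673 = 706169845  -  603900172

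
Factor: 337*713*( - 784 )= -188380304 = -  2^4*7^2*23^1*31^1 * 337^1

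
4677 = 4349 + 328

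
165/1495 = 33/299 = 0.11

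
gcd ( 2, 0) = 2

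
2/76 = 1/38 = 0.03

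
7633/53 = 144 + 1/53 = 144.02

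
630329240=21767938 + 608561302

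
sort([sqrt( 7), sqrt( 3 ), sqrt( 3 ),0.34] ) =[ 0.34,sqrt( 3),sqrt( 3 ),sqrt( 7)]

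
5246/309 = 5246/309 =16.98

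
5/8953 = 5/8953 = 0.00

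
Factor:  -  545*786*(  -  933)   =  2^1*3^2*5^1 * 109^1*131^1*311^1 = 399669210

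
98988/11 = 98988/11 = 8998.91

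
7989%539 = 443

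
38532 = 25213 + 13319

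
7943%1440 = 743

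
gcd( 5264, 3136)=112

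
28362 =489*58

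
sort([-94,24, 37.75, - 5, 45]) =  [ - 94, - 5,  24, 37.75, 45]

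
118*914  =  107852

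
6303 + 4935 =11238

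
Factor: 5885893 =13^1*17^1*26633^1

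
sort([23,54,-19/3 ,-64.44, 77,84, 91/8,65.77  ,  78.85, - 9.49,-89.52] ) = [ - 89.52,-64.44,-9.49,  -  19/3,91/8, 23,54, 65.77, 77,78.85, 84]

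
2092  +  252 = 2344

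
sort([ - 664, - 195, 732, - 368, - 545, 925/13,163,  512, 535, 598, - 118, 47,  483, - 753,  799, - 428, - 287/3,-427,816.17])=[- 753,- 664,  -  545, - 428, - 427,  -  368, - 195 ,- 118, - 287/3, 47, 925/13, 163,483,512,  535,  598,732, 799, 816.17]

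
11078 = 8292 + 2786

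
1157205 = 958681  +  198524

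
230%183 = 47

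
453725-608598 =-154873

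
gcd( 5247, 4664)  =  583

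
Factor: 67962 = 2^1 * 3^1 *47^1*241^1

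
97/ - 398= -97/398 = - 0.24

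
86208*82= 7069056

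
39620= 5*7924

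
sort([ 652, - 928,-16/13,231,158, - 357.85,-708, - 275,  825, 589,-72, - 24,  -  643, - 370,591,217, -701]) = [ - 928,-708,  -  701,  -  643, - 370,  -  357.85,  -  275,-72, - 24, - 16/13,158,217,231,589,  591,652, 825] 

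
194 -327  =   - 133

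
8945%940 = 485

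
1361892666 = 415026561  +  946866105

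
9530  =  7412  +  2118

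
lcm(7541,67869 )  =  67869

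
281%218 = 63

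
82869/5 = 82869/5 = 16573.80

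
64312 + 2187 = 66499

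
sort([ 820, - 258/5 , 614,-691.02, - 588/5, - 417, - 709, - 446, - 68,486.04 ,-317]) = [  -  709,-691.02,-446,-417, - 317, - 588/5, - 68,- 258/5, 486.04, 614,820]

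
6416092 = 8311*772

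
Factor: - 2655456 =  - 2^5*3^1 * 139^1*199^1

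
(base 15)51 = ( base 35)26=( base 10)76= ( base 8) 114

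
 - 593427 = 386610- 980037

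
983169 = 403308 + 579861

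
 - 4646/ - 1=4646/1  =  4646.00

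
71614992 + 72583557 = 144198549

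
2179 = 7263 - 5084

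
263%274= 263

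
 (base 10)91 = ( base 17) 56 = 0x5b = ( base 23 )3M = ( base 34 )2n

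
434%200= 34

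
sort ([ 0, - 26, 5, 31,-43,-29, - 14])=[ - 43,-29,-26,-14, 0, 5, 31 ]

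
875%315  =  245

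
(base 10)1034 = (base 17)39e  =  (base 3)1102022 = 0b10000001010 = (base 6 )4442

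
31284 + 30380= 61664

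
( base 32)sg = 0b1110010000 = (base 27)16l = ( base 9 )1223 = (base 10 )912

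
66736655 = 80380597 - 13643942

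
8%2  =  0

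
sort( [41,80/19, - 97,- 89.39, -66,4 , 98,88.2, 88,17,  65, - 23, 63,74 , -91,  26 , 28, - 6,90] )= [ -97 , - 91, - 89.39,-66, - 23,- 6,4,80/19, 17, 26,28,41,63,65 , 74,88,88.2,90,98]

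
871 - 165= 706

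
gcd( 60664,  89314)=2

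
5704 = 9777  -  4073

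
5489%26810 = 5489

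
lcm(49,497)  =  3479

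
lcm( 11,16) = 176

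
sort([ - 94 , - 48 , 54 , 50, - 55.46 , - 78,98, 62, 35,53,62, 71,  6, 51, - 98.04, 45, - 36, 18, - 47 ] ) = [ - 98.04 , - 94  , -78, - 55.46, - 48,  -  47,-36,  6 , 18,  35, 45,50, 51, 53, 54 , 62,62, 71, 98 ] 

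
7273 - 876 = 6397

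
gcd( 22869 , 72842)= 847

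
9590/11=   9590/11 = 871.82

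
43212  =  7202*6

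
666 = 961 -295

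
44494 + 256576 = 301070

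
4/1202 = 2/601 = 0.00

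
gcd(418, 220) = 22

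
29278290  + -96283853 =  - 67005563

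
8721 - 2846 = 5875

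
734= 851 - 117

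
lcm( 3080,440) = 3080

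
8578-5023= 3555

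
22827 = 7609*3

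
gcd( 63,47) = 1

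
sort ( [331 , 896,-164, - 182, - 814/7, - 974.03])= [ - 974.03, - 182, - 164, - 814/7,331, 896]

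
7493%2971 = 1551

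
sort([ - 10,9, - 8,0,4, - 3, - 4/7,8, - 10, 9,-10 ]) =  [ - 10, -10, - 10, - 8,  -  3, - 4/7, 0,4,  8, 9,  9 ] 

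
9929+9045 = 18974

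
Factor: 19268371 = 97^1*271^1 * 733^1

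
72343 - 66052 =6291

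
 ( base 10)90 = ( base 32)2q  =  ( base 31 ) 2s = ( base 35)2k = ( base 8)132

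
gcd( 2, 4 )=2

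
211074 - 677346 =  - 466272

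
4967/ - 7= - 4967/7=- 709.57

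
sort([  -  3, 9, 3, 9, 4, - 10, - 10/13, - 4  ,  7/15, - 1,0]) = [ - 10, - 4,  -  3, - 1, - 10/13, 0,7/15, 3, 4,9,9] 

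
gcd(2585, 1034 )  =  517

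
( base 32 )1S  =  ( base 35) 1p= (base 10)60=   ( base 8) 74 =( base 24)2c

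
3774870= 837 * 4510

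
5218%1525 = 643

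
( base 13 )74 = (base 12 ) 7B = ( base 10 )95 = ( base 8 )137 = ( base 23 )43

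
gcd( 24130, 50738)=2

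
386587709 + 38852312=425440021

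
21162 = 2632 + 18530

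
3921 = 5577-1656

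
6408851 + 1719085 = 8127936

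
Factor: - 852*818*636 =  - 2^5*3^2* 53^1*71^1* 409^1 = -  443251296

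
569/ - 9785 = - 569/9785 = -0.06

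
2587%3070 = 2587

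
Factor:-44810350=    - 2^1 *5^2*13^2* 5303^1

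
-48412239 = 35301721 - 83713960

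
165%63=39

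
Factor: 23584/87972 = 5896/21993 = 2^3*  3^( - 1)*11^1*67^1*7331^(  -  1)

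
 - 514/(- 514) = 1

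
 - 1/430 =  - 1/430  =  - 0.00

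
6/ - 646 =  - 3/323  =  - 0.01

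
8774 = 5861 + 2913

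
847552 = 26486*32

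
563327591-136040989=427286602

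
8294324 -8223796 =70528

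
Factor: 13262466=2^1*3^1*7^1*109^1*2897^1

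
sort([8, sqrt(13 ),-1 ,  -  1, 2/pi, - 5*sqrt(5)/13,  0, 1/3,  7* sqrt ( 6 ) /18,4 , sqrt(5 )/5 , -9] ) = [ -9, - 1,  -  1, - 5*sqrt( 5)/13,0  ,  1/3,sqrt(5 ) /5,2/pi,  7* sqrt ( 6) /18, sqrt(13 ),4, 8] 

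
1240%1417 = 1240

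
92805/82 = 1131+63/82  =  1131.77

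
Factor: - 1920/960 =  - 2 = - 2^1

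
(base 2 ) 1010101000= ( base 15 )305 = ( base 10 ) 680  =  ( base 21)1B8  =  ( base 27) P5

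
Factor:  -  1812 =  - 2^2*3^1 * 151^1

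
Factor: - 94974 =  - 2^1*3^1*11^1*1439^1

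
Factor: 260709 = 3^1 * 43^2*47^1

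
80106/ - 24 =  - 3338 + 1/4 = -  3337.75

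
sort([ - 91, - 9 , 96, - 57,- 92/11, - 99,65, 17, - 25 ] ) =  [ -99, - 91, - 57 , - 25, - 9 , - 92/11, 17 , 65 , 96]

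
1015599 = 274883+740716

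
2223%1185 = 1038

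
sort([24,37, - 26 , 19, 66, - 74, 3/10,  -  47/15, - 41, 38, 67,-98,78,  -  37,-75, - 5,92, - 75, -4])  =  [-98, -75,-75 , - 74,-41, - 37,  -  26 ,  -  5, - 4 , - 47/15,  3/10,19, 24, 37, 38,  66,67 , 78, 92]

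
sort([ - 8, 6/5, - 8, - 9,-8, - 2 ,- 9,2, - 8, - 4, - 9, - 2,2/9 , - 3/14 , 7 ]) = [ - 9,  -  9, - 9, - 8, - 8, - 8, - 8, - 4 , -2, - 2,-3/14,2/9, 6/5,2,7] 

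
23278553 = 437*53269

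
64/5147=64/5147  =  0.01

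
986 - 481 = 505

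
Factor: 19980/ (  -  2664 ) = -2^( - 1)*3^1 * 5^1  =  - 15/2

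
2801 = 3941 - 1140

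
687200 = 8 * 85900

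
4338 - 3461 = 877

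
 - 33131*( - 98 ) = 3246838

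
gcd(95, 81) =1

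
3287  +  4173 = 7460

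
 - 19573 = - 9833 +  - 9740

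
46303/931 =2437/49 = 49.73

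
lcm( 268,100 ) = 6700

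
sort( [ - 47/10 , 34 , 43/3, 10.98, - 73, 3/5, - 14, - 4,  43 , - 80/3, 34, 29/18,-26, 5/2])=[-73, - 80/3, - 26, - 14, - 47/10, - 4, 3/5 , 29/18 , 5/2,10.98, 43/3 , 34,34,43]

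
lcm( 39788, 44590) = 2586220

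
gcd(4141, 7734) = 1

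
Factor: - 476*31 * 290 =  - 2^3 * 5^1* 7^1*17^1*29^1*31^1= - 4279240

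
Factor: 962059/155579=7^1*137437^1*155579^(-1) 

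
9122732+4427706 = 13550438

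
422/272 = 1+75/136 = 1.55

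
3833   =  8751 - 4918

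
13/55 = 13/55 = 0.24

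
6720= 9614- 2894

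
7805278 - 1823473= 5981805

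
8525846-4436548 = 4089298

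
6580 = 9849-3269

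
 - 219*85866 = - 18804654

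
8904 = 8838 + 66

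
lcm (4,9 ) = 36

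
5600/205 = 1120/41 = 27.32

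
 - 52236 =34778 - 87014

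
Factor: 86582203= 157^1*223^1*2473^1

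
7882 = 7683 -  - 199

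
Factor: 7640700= 2^2*3^1*5^2*25469^1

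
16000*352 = 5632000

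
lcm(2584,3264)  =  62016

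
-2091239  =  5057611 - 7148850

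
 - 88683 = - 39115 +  - 49568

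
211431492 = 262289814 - 50858322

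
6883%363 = 349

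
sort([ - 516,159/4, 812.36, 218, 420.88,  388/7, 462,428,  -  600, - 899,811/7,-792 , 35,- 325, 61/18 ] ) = [ - 899, - 792, - 600, - 516, - 325,61/18, 35, 159/4, 388/7,811/7, 218 , 420.88,428 , 462  ,  812.36 ] 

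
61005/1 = 61005 = 61005.00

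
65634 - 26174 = 39460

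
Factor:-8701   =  -7^1*11^1*113^1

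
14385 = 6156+8229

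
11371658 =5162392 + 6209266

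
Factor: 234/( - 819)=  - 2/7= - 2^1*7^( - 1 ) 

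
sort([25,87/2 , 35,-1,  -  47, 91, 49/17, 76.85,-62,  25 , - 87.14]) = [ - 87.14,-62,-47, - 1 , 49/17, 25 , 25 , 35, 87/2,76.85,  91]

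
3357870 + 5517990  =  8875860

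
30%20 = 10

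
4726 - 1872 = 2854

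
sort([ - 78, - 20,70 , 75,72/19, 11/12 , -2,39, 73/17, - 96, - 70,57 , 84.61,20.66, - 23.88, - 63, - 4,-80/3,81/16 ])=[ -96, - 78 , - 70, - 63, - 80/3, - 23.88 , - 20, - 4, - 2 , 11/12,72/19, 73/17,81/16, 20.66,39,  57 , 70,75,84.61 ] 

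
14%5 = 4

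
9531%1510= 471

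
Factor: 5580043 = 7^1 * 59^2*229^1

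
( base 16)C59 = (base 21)73b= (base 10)3161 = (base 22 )6bf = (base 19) 8E7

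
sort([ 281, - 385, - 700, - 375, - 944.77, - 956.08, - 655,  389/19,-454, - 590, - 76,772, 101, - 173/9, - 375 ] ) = [ - 956.08, - 944.77, - 700, - 655, - 590, - 454, - 385,- 375,-375, - 76,- 173/9,389/19,101, 281, 772]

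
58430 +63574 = 122004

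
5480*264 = 1446720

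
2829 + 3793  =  6622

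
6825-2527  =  4298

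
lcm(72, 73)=5256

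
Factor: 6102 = 2^1* 3^3 * 113^1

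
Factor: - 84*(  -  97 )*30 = 244440 = 2^3 * 3^2*5^1*7^1*97^1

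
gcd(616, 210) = 14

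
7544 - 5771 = 1773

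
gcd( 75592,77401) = 1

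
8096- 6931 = 1165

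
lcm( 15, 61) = 915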